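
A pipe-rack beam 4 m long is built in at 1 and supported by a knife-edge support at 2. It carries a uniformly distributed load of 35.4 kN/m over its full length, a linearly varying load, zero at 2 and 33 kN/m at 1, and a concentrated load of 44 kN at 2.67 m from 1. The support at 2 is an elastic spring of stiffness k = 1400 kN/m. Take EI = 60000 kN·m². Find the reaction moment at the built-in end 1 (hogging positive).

M_1 = 370.1 kN·m

Remove the prop at 2; the released (primary) structure is a cantilever built in at 1.
Downward deflection at the released point 2 due to the loads:
  UDL 35.4: wL⁴/(8EI) = 1133/EI
  triangular load, peak 33 at the fixed end: w₀L⁴/(30EI) = 281.6/EI
  point load 44 at a = 2.67: Pa²(3L − a)/(6EI) = 487.8/EI
  δ_0 = 1902/EI
Tip deflection under a unit load at 2: L³/(3EI) = 21.33/EI.
With EI = 60000 kN·m²: δ_0 = 0.031703 m and δ_{22} = 0.000356 m/kN.
Compatibility — the spring shortens by R_2/k under the reaction it provides: δ_0 − R_2·δ_{22} = R_2/k. With 1/k = 0.000714 m/kN, R_2 = δ_0 / (δ_{22} + 1/k) = 0.031703 / (0.000356 + 0.000714) = 29.63 kN.
Moment equilibrium about 1: M_1 = Σ(load moments about 1) − R_2·L = 488.7 − 29.63×4 = 370.1 kN·m.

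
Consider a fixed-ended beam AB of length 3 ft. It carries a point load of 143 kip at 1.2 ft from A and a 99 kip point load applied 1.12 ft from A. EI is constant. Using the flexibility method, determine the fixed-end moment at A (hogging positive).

M_A = 105.3 kip·ft

Release both end moments; the primary structure is a simply-supported span AB with redundants M_A and M_B.
On the primary (simply-supported) span, the end slopes from the loading are:
  at A: point load 143 at a = 1.2: Pab(L + b)/(6LEI) = 82.37/EI
  at B: point load 143 at a = 1.2: Pab(L + a)/(6LEI) = 72.07/EI
  at A: point load 99 at a = 1.12: Pab(L + b)/(6LEI) = 56.51/EI
  at B: point load 99 at a = 1.12: Pab(L + a)/(6LEI) = 47.71/EI
  θ_A0 = 138.9/EI,  θ_B0 = 119.8/EI
Flexibility coefficients: a unit moment at one end gives L/(3EI) there and L/(6EI) at the far end, so f₁₁ = f₂₂ = 1/EI and f₁₂ = f₂₁ = 0.5/EI.
Compatibility — zero rotation at each built-in end:
  1 M_A + 0.5 M_B = 138.9
  0.5 M_A + 1 M_B = 119.8
Solving the pair gives M_A = 105.3 kip·ft and M_B = 67.12 kip·ft (hogging).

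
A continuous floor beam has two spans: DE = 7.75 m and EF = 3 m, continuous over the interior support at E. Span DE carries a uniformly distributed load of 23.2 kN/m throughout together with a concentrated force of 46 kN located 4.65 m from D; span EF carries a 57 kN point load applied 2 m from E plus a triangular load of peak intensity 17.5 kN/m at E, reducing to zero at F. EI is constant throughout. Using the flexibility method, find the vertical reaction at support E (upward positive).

Release continuity at E by inserting a hinge; the redundant is the internal moment M_E. The primary structure is two simply-supported spans DE and EF.
Rotations at E on the released spans (each span's end-slope, ×1/EI):
  span DE: UDL 23.2: wL³/(24EI) = 450/EI
  span DE: point load 46 at a = 4.65: Pab(L + a)/(6LEI) = 176.8/EI
  span EF: point load 57 at a = 2: Pab(L + b)/(6LEI) = 25.33/EI
  span EF: triangular load, peak 17.5: w₀L³/(45EI) = 10.5/EI
  relative rotation θ_0 = (626.8 + 35.83)/EI = 662.6/EI
A unit hogging moment at E produces rotation L₁/(3EI) + L₂/(3EI) = 3.583/EI.
Compatibility: M_E·(L₁+L₂)/(3EI) = θ_0, giving M_E = 184.9 kN·m (hogging).
Span DE, ΣM about D with M_E applied at E: R_E^{DE}·7.75 = 910.6 + 184.9, so R_E^{DE} = 141.4 kN and R_D = 225.8 − 141.4 = 84.44 kN.
Span EF, ΣM about F: R_E^{EF}·3 = 109.5 + 184.9, so R_E^{EF} = 98.14 kN and R_F = 83.25 − 98.14 = -14.89 kN.
R_E = 141.4 + 98.14 = 239.5 kN.

R_E = 239.5 kN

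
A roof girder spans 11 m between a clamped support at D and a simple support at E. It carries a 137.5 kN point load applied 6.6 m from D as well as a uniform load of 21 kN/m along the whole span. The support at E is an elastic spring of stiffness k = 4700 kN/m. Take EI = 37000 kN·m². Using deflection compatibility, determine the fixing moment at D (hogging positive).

M_D = 599.7 kN·m

Choose R_E as the redundant. The primary structure is the cantilever fixed at D.
Downward deflection at the released point E due to the loads:
  point load 137.5 at a = 6.6: Pa²(3L − a)/(6EI) = 26354/EI
  UDL 21: wL⁴/(8EI) = 38433/EI
  δ_0 = 64786/EI
Tip deflection under a unit load at E: L³/(3EI) = 443.7/EI.
With EI = 37000 kN·m²: δ_0 = 1.751 m and δ_{EE} = 0.011991 m/kN.
Compatibility — the spring shortens by R_E/k under the reaction it provides: δ_0 − R_E·δ_{EE} = R_E/k. With 1/k = 0.000213 m/kN, R_E = δ_0 / (δ_{EE} + 1/k) = 1.751 / (0.011991 + 0.000213) = 143.5 kN.
Moment equilibrium about D: M_D = Σ(load moments about D) − R_E·L = 2178 − 143.5×11 = 599.7 kN·m.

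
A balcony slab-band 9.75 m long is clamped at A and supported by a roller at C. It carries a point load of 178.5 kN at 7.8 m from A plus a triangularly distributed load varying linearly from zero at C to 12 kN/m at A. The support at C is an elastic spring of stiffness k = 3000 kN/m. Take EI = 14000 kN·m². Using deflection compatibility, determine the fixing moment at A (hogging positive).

M_A = 263.1 kN·m

Remove the prop at C; the released (primary) structure is a cantilever built in at A.
Primary-structure tip deflection at C by superposition:
  point load 178.5 at a = 7.8: Pa²(3L − a)/(6EI) = 38824/EI
  triangular load, peak 12 at the fixed end: w₀L⁴/(30EI) = 3615/EI
  δ_0 = 42439/EI
Tip deflection under a unit load at C: L³/(3EI) = 309/EI.
With EI = 14000 kN·m²: δ_0 = 3.0314 m and δ_{CC} = 0.022068 m/kN.
Compatibility — the spring shortens by R_C/k under the reaction it provides: δ_0 − R_C·δ_{CC} = R_C/k. With 1/k = 0.000333 m/kN, R_C = δ_0 / (δ_{CC} + 1/k) = 3.0314 / (0.022068 + 0.000333) = 135.3 kN.
Moment equilibrium about A: M_A = Σ(load moments about A) − R_C·L = 1582 − 135.3×9.75 = 263.1 kN·m.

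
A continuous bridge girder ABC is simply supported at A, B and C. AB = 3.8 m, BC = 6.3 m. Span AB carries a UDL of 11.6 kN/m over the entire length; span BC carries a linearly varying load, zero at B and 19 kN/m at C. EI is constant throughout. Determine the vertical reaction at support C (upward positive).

R_C = 34.29 kN

Take M_B as the redundant. Released structure: two simple spans AB and BC with a hinge at B.
Discontinuity in slope at B on the released structure — sum the simple-span end rotations:
  span AB: UDL 11.6: wL³/(24EI) = 26.52/EI
  span BC: triangular load, peak 19: 7w₀L³/(360EI) = 92.38/EI
  relative rotation θ_0 = (26.52 + 92.38)/EI = 118.9/EI
A unit hogging moment at B produces rotation L₁/(3EI) + L₂/(3EI) = 3.367/EI.
Slope continuity at B: θ_0 = M_B·3.367/EI, so M_B = 118.9/3.367 = 35.32 kN·m (hogging).
Span BC, ΣM about C: R_B^{BC}·6.3 = 125.7 + 35.32, so R_B^{BC} = 25.56 kN and R_C = 59.85 − 25.56 = 34.29 kN.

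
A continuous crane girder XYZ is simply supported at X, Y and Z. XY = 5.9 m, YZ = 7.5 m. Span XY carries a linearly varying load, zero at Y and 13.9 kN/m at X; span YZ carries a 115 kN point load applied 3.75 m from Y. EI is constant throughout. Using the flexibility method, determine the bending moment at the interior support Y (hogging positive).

M_Y = 102.9 kN·m

Release continuity at Y by inserting a hinge; the redundant is the internal moment M_Y. The primary structure is two simply-supported spans XY and YZ.
Rotations at Y on the released spans (each span's end-slope, ×1/EI):
  span XY: triangular load, peak 13.9: 7w₀L³/(360EI) = 55.51/EI
  span YZ: point load 115 at a = 3.75: Pab(L + b)/(6LEI) = 404.3/EI
  relative rotation θ_0 = (55.51 + 404.3)/EI = 459.8/EI
A unit hogging moment at Y produces rotation L₁/(3EI) + L₂/(3EI) = 4.467/EI.
Slope continuity at Y: θ_0 = M_Y·4.467/EI, so M_Y = 459.8/4.467 = 102.9 kN·m (hogging).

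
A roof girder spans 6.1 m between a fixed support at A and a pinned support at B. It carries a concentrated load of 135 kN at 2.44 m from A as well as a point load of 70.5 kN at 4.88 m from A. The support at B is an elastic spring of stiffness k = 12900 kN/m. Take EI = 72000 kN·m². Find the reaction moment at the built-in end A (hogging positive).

M_A = 232 kN·m

Take the reaction at B as the redundant and release it; the primary structure is a cantilever fixed at A.
Deflection at B on the released cantilever, summing each load's contribution:
  point load 135 at a = 2.44: Pa²(3L − a)/(6EI) = 2125/EI
  point load 70.5 at a = 4.88: Pa²(3L − a)/(6EI) = 3755/EI
  δ_0 = 5880/EI
Flexibility coefficient — unit upward force at B: δ_{BB} = L³/(3EI) = 75.66/EI.
With EI = 72000 kN·m²: δ_0 = 0.081663 m and δ_{BB} = 0.001051 m/kN.
Compatibility — the spring shortens by R_B/k under the reaction it provides: δ_0 − R_B·δ_{BB} = R_B/k. With 1/k = 0.000078 m/kN, R_B = δ_0 / (δ_{BB} + 1/k) = 0.081663 / (0.001051 + 0.000078) = 72.37 kN.
Moment equilibrium about A: M_A = Σ(load moments about A) − R_B·L = 673.4 − 72.37×6.1 = 232 kN·m.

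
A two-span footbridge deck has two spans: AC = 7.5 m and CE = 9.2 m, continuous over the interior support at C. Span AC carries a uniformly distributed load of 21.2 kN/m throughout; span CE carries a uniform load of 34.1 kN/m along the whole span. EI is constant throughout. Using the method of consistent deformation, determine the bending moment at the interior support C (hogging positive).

M_C = 265.7 kN·m

Insert a hinge at C; M_C is the redundant, and each span becomes simply supported.
End slopes at the hinge C, treating each span as simply supported:
  span AC: UDL 21.2: wL³/(24EI) = 372.7/EI
  span CE: UDL 34.1: wL³/(24EI) = 1106/EI
  relative rotation θ_0 = (372.7 + 1106)/EI = 1479/EI
A unit hogging moment at C produces rotation L₁/(3EI) + L₂/(3EI) = 5.567/EI.
Compatibility: M_C·(L₁+L₂)/(3EI) = θ_0, giving M_C = 265.7 kN·m (hogging).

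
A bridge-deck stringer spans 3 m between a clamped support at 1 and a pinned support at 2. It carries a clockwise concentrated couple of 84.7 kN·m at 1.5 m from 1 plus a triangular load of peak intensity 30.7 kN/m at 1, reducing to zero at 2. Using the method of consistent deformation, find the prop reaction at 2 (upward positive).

R_2 = 40.97 kN

Choose R_2 as the redundant. The primary structure is the cantilever fixed at 1.
Free-end deflection of the primary structure under the applied loading (downward +):
  clockwise couple 84.7 at a = 1.5: M₀a(2L − a)/(2EI) = 285.9/EI
  triangular load, peak 30.7 at the fixed end: w₀L⁴/(30EI) = 82.89/EI
  δ_0 = 368.8/EI
Flexibility coefficient — unit upward force at 2: δ_{22} = L³/(3EI) = 9/EI.
The prop prevents deflection at 2: R_2 = δ_0/δ_{22} = 368.8/9 = 40.97 kN.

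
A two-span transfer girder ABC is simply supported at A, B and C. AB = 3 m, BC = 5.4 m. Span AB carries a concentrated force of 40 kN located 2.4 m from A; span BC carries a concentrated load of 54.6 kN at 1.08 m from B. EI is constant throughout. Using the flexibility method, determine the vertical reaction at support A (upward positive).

Take M_B as the redundant. Released structure: two simple spans AB and BC with a hinge at B.
Rotations at B on the released spans (each span's end-slope, ×1/EI):
  span AB: point load 40 at a = 2.4: Pab(L + a)/(6LEI) = 17.28/EI
  span BC: point load 54.6 at a = 1.08: Pab(L + b)/(6LEI) = 76.42/EI
  relative rotation θ_0 = (17.28 + 76.42)/EI = 93.7/EI
A unit hogging moment at B produces rotation L₁/(3EI) + L₂/(3EI) = 2.8/EI.
Slope continuity at B: θ_0 = M_B·2.8/EI, so M_B = 93.7/2.8 = 33.47 kN·m (hogging).
Span AB, ΣM about A with M_B applied at B: R_B^{AB}·3 = 96 + 33.47, so R_B^{AB} = 43.16 kN and R_A = 40 − 43.16 = -3.155 kN.

R_A = -3.155 kN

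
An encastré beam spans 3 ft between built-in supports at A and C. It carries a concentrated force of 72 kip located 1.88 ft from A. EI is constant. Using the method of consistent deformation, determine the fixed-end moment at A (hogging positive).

Release both end moments; the primary structure is a simply-supported span AC with redundants M_A and M_C.
Simple-span end rotations at A and C under the given loads:
  at A: point load 72 at a = 1.88: Pab(L + b)/(6LEI) = 34.7/EI
  at C: point load 72 at a = 1.88: Pab(L + a)/(6LEI) = 41.1/EI
  θ_A0 = 34.7/EI,  θ_C0 = 41.1/EI
Flexibility coefficients: a unit moment at one end gives L/(3EI) there and L/(6EI) at the far end, so f₁₁ = f₂₂ = 1/EI and f₁₂ = f₂₁ = 0.5/EI.
Compatibility — zero rotation at each built-in end:
  1 M_A + 0.5 M_C = 34.7
  0.5 M_A + 1 M_C = 41.1
Solving the pair gives M_A = 18.87 kip·ft and M_C = 31.67 kip·ft (hogging).

M_A = 18.87 kip·ft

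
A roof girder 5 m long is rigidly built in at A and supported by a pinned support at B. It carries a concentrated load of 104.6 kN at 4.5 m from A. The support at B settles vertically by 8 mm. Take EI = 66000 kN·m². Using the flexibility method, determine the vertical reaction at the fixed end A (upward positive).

R_A = 28.31 kN

Choose R_B as the redundant. The primary structure is the cantilever fixed at A.
Downward deflection at the released point B due to the loads:
  point load 104.6 at a = 4.5: Pa²(3L − a)/(6EI) = 3707/EI
Flexibility coefficient — unit upward force at B: δ_{BB} = L³/(3EI) = 41.67/EI.
With EI = 66000 kN·m²: δ_0 = 0.056163 m and δ_{BB} = 0.000631 m/kN.
Compatibility — the beam at B must follow the support down by 0.008 m: δ_0 − R_B·δ_{BB} = 0.008, so R_B = (0.056163 − 0.008)/0.000631 = 76.29 kN.
Vertical equilibrium: R_A = ΣP − R_B = 104.6 − 76.29 = 28.31 kN.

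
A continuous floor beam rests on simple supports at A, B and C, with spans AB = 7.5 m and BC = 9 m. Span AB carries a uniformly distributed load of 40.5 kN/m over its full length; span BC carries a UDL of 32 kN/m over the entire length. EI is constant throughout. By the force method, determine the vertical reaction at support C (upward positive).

R_C = 110 kN

Release continuity at B by inserting a hinge; the redundant is the internal moment M_B. The primary structure is two simply-supported spans AB and BC.
Rotations at B on the released spans (each span's end-slope, ×1/EI):
  span AB: UDL 40.5: wL³/(24EI) = 711.9/EI
  span BC: UDL 32: wL³/(24EI) = 972/EI
  relative rotation θ_0 = (711.9 + 972)/EI = 1684/EI
A unit hogging moment at B produces rotation L₁/(3EI) + L₂/(3EI) = 5.5/EI.
Slope continuity at B: θ_0 = M_B·5.5/EI, so M_B = 1684/5.5 = 306.2 kN·m (hogging).
Span BC, ΣM about C: R_B^{BC}·9 = 1296 + 306.2, so R_B^{BC} = 178 kN and R_C = 288 − 178 = 110 kN.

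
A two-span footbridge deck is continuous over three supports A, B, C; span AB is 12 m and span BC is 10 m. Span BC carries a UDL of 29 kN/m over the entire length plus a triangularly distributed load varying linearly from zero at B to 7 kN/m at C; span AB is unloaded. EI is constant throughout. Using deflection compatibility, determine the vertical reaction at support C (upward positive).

Take M_B as the redundant. Released structure: two simple spans AB and BC with a hinge at B.
Rotations at B on the released spans (each span's end-slope, ×1/EI):
  span BC: UDL 29: wL³/(24EI) = 1208/EI
  span BC: triangular load, peak 7: 7w₀L³/(360EI) = 136.1/EI
  relative rotation θ_0 = (0 + 1344)/EI = 1344/EI
A unit hogging moment at B produces rotation L₁/(3EI) + L₂/(3EI) = 7.333/EI.
Slope continuity at B: θ_0 = M_B·7.333/EI, so M_B = 1344/7.333 = 183.3 kN·m (hogging).
Span BC, ΣM about C: R_B^{BC}·10 = 1567 + 183.3, so R_B^{BC} = 175 kN and R_C = 325 − 175 = 150 kN.

R_C = 150 kN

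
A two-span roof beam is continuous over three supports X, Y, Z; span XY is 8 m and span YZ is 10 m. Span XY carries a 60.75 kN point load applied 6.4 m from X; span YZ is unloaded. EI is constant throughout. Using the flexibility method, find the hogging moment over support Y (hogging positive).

Release continuity at Y by inserting a hinge; the redundant is the internal moment M_Y. The primary structure is two simply-supported spans XY and YZ.
End slopes at the hinge Y, treating each span as simply supported:
  span XY: point load 60.75 at a = 6.4: Pab(L + a)/(6LEI) = 186.6/EI
  relative rotation θ_0 = (186.6 + 0)/EI = 186.6/EI
A unit hogging moment at Y produces rotation L₁/(3EI) + L₂/(3EI) = 6/EI.
Slope continuity at Y: θ_0 = M_Y·6/EI, so M_Y = 186.6/6 = 31.1 kN·m (hogging).

M_Y = 31.1 kN·m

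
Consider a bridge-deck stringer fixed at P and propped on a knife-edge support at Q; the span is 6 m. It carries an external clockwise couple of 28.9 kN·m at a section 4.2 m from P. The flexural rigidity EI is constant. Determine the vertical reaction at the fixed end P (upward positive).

Take the reaction at Q as the redundant and release it; the primary structure is a cantilever fixed at P.
Downward deflection at the released point Q due to the loads:
  clockwise couple 28.9 at a = 4.2: M₀a(2L − a)/(2EI) = 473.4/EI
Flexibility coefficient — unit upward force at Q: δ_{QQ} = L³/(3EI) = 72/EI.
The prop prevents deflection at Q: R_Q = δ_0/δ_{QQ} = 473.4/72 = 6.575 kN.
Vertical equilibrium: R_P = ΣP − R_Q = 0 − 6.575 = -6.575 kN.

R_P = -6.575 kN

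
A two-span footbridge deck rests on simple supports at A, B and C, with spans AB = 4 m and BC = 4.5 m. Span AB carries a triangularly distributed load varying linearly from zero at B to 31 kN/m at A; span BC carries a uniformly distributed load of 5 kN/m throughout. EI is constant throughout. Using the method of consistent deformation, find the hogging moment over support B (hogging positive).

M_B = 20.32 kN·m

Release continuity at B by inserting a hinge; the redundant is the internal moment M_B. The primary structure is two simply-supported spans AB and BC.
Rotations at B on the released spans (each span's end-slope, ×1/EI):
  span AB: triangular load, peak 31: 7w₀L³/(360EI) = 38.58/EI
  span BC: UDL 5: wL³/(24EI) = 18.98/EI
  relative rotation θ_0 = (38.58 + 18.98)/EI = 57.56/EI
A unit hogging moment at B produces rotation L₁/(3EI) + L₂/(3EI) = 2.833/EI.
Slope continuity at B: θ_0 = M_B·2.833/EI, so M_B = 57.56/2.833 = 20.32 kN·m (hogging).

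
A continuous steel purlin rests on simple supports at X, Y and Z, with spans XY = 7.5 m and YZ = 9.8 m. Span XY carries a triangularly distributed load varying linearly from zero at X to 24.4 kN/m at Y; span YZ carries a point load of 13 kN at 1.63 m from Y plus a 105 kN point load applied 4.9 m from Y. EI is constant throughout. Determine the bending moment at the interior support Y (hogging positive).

M_Y = 158.1 kN·m

Release continuity at Y by inserting a hinge; the redundant is the internal moment M_Y. The primary structure is two simply-supported spans XY and YZ.
Rotations at Y on the released spans (each span's end-slope, ×1/EI):
  span XY: triangular load, peak 24.4: w₀L³/(45EI) = 228.8/EI
  span YZ: point load 13 at a = 1.63: Pab(L + b)/(6LEI) = 52.91/EI
  span YZ: point load 105 at a = 4.9: Pab(L + b)/(6LEI) = 630.3/EI
  relative rotation θ_0 = (228.8 + 683.2)/EI = 911.9/EI
A unit hogging moment at Y produces rotation L₁/(3EI) + L₂/(3EI) = 5.767/EI.
Compatibility: M_Y·(L₁+L₂)/(3EI) = θ_0, giving M_Y = 158.1 kN·m (hogging).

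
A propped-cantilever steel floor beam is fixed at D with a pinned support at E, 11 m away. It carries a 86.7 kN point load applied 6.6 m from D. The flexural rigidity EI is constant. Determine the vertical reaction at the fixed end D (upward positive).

Remove the prop at E; the released (primary) structure is a cantilever built in at D.
Downward deflection at the released point E due to the loads:
  point load 86.7 at a = 6.6: Pa²(3L − a)/(6EI) = 16617/EI
Flexibility coefficient — unit upward force at E: δ_{EE} = L³/(3EI) = 443.7/EI.
Compatibility at E: δ_0 − R_E·δ_{EE} = 0, so R_E = 16617/443.7 = 37.45 kN.
Vertical equilibrium: R_D = ΣP − R_E = 86.7 − 37.45 = 49.25 kN.

R_D = 49.25 kN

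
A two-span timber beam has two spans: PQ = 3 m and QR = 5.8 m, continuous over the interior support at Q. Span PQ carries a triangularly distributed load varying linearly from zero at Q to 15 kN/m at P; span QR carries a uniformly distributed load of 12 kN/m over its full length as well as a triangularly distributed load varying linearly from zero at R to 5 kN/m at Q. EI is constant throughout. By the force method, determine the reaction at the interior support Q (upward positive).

Insert a hinge at Q; M_Q is the redundant, and each span becomes simply supported.
Discontinuity in slope at Q on the released structure — sum the simple-span end rotations:
  span PQ: triangular load, peak 15: 7w₀L³/(360EI) = 7.875/EI
  span QR: UDL 12: wL³/(24EI) = 97.56/EI
  span QR: triangular load, peak 5: w₀L³/(45EI) = 21.68/EI
  relative rotation θ_0 = (7.875 + 119.2)/EI = 127.1/EI
A unit hogging moment at Q produces rotation L₁/(3EI) + L₂/(3EI) = 2.933/EI.
Slope continuity at Q: θ_0 = M_Q·2.933/EI, so M_Q = 127.1/2.933 = 43.33 kN·m (hogging).
Span PQ, ΣM about P with M_Q applied at Q: R_Q^{PQ}·3 = 22.5 + 43.33, so R_Q^{PQ} = 21.94 kN and R_P = 22.5 − 21.94 = 0.5557 kN.
Span QR, ΣM about R: R_Q^{QR}·5.8 = 257.9 + 43.33, so R_Q^{QR} = 51.94 kN and R_R = 84.1 − 51.94 = 32.16 kN.
R_Q = 21.94 + 51.94 = 73.88 kN.

R_Q = 73.88 kN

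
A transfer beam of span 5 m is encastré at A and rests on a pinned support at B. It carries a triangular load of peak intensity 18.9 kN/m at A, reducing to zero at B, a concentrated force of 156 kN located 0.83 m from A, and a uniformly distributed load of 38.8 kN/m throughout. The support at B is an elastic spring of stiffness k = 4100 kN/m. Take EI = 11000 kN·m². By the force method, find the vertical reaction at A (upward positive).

Take the reaction at B as the redundant and release it; the primary structure is a cantilever fixed at A.
Deflection at B on the released cantilever, summing each load's contribution:
  triangular load, peak 18.9 at the fixed end: w₀L⁴/(30EI) = 393.8/EI
  point load 156 at a = 0.83: Pa²(3L − a)/(6EI) = 253.8/EI
  UDL 38.8: wL⁴/(8EI) = 3031/EI
  δ_0 = 3679/EI
Flexibility coefficient — unit upward force at B: δ_{BB} = L³/(3EI) = 41.67/EI.
With EI = 11000 kN·m²: δ_0 = 0.33444 m and δ_{BB} = 0.003788 m/kN.
Compatibility — the spring shortens by R_B/k under the reaction it provides: δ_0 − R_B·δ_{BB} = R_B/k. With 1/k = 0.000244 m/kN, R_B = δ_0 / (δ_{BB} + 1/k) = 0.33444 / (0.003788 + 0.000244) = 82.95 kN.
Vertical equilibrium: R_A = ΣP − R_B = 397.2 − 82.95 = 314.3 kN.

R_A = 314.3 kN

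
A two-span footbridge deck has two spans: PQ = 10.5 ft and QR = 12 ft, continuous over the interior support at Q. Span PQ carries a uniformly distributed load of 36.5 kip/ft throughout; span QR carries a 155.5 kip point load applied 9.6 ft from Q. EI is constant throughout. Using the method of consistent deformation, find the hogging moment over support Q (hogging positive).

Take M_Q as the redundant. Released structure: two simple spans PQ and QR with a hinge at Q.
End slopes at the hinge Q, treating each span as simply supported:
  span PQ: UDL 36.5: wL³/(24EI) = 1761/EI
  span QR: point load 155.5 at a = 9.6: Pab(L + b)/(6LEI) = 716.5/EI
  relative rotation θ_0 = (1761 + 716.5)/EI = 2477/EI
A unit hogging moment at Q produces rotation L₁/(3EI) + L₂/(3EI) = 7.5/EI.
Compatibility: M_Q·(L₁+L₂)/(3EI) = θ_0, giving M_Q = 330.3 kip·ft (hogging).

M_Q = 330.3 kip·ft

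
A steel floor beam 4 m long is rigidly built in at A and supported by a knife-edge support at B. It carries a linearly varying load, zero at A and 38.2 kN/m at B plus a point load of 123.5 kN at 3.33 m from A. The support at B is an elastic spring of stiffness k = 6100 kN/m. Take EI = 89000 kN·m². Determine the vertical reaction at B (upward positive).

Choose R_B as the redundant. The primary structure is the cantilever fixed at A.
Primary-structure tip deflection at B by superposition:
  triangular load, peak 38.2 at the free end: 11w₀L⁴/(120EI) = 896.4/EI
  point load 123.5 at a = 3.33: Pa²(3L − a)/(6EI) = 1979/EI
  δ_0 = 2875/EI
Tip deflection under a unit load at B: L³/(3EI) = 21.33/EI.
With EI = 89000 kN·m²: δ_0 = 0.032307 m and δ_{BB} = 0.00024 m/kN.
Compatibility — the spring shortens by R_B/k under the reaction it provides: δ_0 − R_B·δ_{BB} = R_B/k. With 1/k = 0.000164 m/kN, R_B = δ_0 / (δ_{BB} + 1/k) = 0.032307 / (0.00024 + 0.000164) = 80.04 kN.

R_B = 80.04 kN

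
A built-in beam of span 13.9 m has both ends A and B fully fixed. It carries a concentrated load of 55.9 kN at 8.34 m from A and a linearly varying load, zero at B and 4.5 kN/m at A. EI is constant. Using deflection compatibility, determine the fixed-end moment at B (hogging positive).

M_B = 140.9 kN·m

Release both end moments; the primary structure is a simply-supported span AB with redundants M_A and M_B.
End rotations of the released simple span under the applied load (×1/EI):
  at A: point load 55.9 at a = 8.34: Pab(L + b)/(6LEI) = 604.8/EI
  at B: point load 55.9 at a = 8.34: Pab(L + a)/(6LEI) = 691.2/EI
  at A: triangular load, peak 4.5: w₀L³/(45EI) = 268.6/EI
  at B: triangular load, peak 4.5: 7w₀L³/(360EI) = 235/EI
  θ_A0 = 873.4/EI,  θ_B0 = 926.2/EI
Flexibility coefficients: a unit moment at one end gives L/(3EI) there and L/(6EI) at the far end, so f₁₁ = f₂₂ = 4.633/EI and f₁₂ = f₂₁ = 2.317/EI.
Compatibility — zero rotation at each built-in end:
  4.633 M_A + 2.317 M_B = 873.4
  2.317 M_A + 4.633 M_B = 926.2
Solving the pair gives M_A = 118.1 kN·m and M_B = 140.9 kN·m (hogging).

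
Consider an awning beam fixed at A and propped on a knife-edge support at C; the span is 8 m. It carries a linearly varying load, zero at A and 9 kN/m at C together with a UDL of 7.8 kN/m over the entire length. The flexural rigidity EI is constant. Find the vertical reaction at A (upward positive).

Release the roller at C. Primary structure: cantilever fixed at A.
Primary-structure tip deflection at C by superposition:
  triangular load, peak 9 at the free end: 11w₀L⁴/(120EI) = 3379/EI
  UDL 7.8: wL⁴/(8EI) = 3994/EI
  δ_0 = 7373/EI
Tip deflection under a unit load at C: L³/(3EI) = 170.7/EI.
The prop prevents deflection at C: R_C = δ_0/δ_{CC} = 7373/170.7 = 43.2 kN.
Vertical equilibrium: R_A = ΣP − R_C = 98.4 − 43.2 = 55.2 kN.

R_A = 55.2 kN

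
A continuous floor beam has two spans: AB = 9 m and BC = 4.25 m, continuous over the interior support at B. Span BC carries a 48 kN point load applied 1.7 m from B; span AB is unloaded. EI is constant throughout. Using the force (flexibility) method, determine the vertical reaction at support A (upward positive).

R_A = -1.396 kN

Insert a hinge at B; M_B is the redundant, and each span becomes simply supported.
Rotations at B on the released spans (each span's end-slope, ×1/EI):
  span BC: point load 48 at a = 1.7: Pab(L + b)/(6LEI) = 55.49/EI
  relative rotation θ_0 = (0 + 55.49)/EI = 55.49/EI
A unit hogging moment at B produces rotation L₁/(3EI) + L₂/(3EI) = 4.417/EI.
Slope continuity at B: θ_0 = M_B·4.417/EI, so M_B = 55.49/4.417 = 12.56 kN·m (hogging).
Span AB, ΣM about A with M_B applied at B: R_B^{AB}·9 = 0 + 12.56, so R_B^{AB} = 1.396 kN and R_A = 0 − 1.396 = -1.396 kN.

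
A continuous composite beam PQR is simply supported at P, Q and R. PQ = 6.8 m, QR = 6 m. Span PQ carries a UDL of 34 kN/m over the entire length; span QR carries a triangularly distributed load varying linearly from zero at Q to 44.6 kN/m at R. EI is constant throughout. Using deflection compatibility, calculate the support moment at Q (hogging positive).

Insert a hinge at Q; M_Q is the redundant, and each span becomes simply supported.
End slopes at the hinge Q, treating each span as simply supported:
  span PQ: UDL 34: wL³/(24EI) = 445.4/EI
  span QR: triangular load, peak 44.6: 7w₀L³/(360EI) = 187.3/EI
  relative rotation θ_0 = (445.4 + 187.3)/EI = 632.8/EI
A unit hogging moment at Q produces rotation L₁/(3EI) + L₂/(3EI) = 4.267/EI.
Compatibility: M_Q·(L₁+L₂)/(3EI) = θ_0, giving M_Q = 148.3 kN·m (hogging).

M_Q = 148.3 kN·m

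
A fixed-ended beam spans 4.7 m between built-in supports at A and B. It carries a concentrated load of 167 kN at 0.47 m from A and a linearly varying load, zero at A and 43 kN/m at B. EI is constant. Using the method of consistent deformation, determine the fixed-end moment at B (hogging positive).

M_B = 54.56 kN·m

Release both end moments; the primary structure is a simply-supported span AB with redundants M_A and M_B.
On the primary (simply-supported) span, the end slopes from the loading are:
  at A: point load 167 at a = 0.47: Pab(L + b)/(6LEI) = 105.1/EI
  at B: point load 167 at a = 0.47: Pab(L + a)/(6LEI) = 60.87/EI
  at A: triangular load, peak 43: 7w₀L³/(360EI) = 86.81/EI
  at B: triangular load, peak 43: w₀L³/(45EI) = 99.21/EI
  θ_A0 = 191.9/EI,  θ_B0 = 160.1/EI
Flexibility coefficients: a unit moment at one end gives L/(3EI) there and L/(6EI) at the far end, so f₁₁ = f₂₂ = 1.567/EI and f₁₂ = f₂₁ = 0.7833/EI.
Compatibility — zero rotation at each built-in end:
  1.567 M_A + 0.7833 M_B = 191.9
  0.7833 M_A + 1.567 M_B = 160.1
Solving the pair gives M_A = 95.24 kN·m and M_B = 54.56 kN·m (hogging).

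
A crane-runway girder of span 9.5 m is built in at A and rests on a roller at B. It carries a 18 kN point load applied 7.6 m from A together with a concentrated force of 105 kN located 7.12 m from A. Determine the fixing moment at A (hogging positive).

Take the reaction at B as the redundant and release it; the primary structure is a cantilever fixed at A.
Primary-structure tip deflection at B by superposition:
  point load 18 at a = 7.6: Pa²(3L − a)/(6EI) = 3622/EI
  point load 105 at a = 7.12: Pa²(3L − a)/(6EI) = 18967/EI
  δ_0 = 22589/EI
Flexibility coefficient — unit upward force at B: δ_{BB} = L³/(3EI) = 285.8/EI.
The prop prevents deflection at B: R_B = δ_0/δ_{BB} = 22589/285.8 = 79.04 kN.
Moment equilibrium about A: M_A = Σ(load moments about A) − R_B·L = 884.4 − 79.04×9.5 = 133.5 kN·m.

M_A = 133.5 kN·m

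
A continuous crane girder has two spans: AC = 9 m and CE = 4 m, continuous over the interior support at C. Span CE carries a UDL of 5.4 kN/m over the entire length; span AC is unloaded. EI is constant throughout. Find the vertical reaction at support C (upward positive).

Insert a hinge at C; M_C is the redundant, and each span becomes simply supported.
End slopes at the hinge C, treating each span as simply supported:
  span CE: UDL 5.4: wL³/(24EI) = 14.4/EI
  relative rotation θ_0 = (0 + 14.4)/EI = 14.4/EI
A unit hogging moment at C produces rotation L₁/(3EI) + L₂/(3EI) = 4.333/EI.
Slope continuity at C: θ_0 = M_C·4.333/EI, so M_C = 14.4/4.333 = 3.323 kN·m (hogging).
Span AC, ΣM about A with M_C applied at C: R_C^{AC}·9 = 0 + 3.323, so R_C^{AC} = 0.3692 kN and R_A = 0 − 0.3692 = -0.3692 kN.
Span CE, ΣM about E: R_C^{CE}·4 = 43.2 + 3.323, so R_C^{CE} = 11.63 kN and R_E = 21.6 − 11.63 = 9.969 kN.
R_C = 0.3692 + 11.63 = 12 kN.

R_C = 12 kN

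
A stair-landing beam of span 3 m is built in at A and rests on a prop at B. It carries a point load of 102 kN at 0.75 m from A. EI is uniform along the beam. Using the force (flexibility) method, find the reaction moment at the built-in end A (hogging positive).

Remove the prop at B; the released (primary) structure is a cantilever built in at A.
Downward deflection at the released point B due to the loads:
  point load 102 at a = 0.75: Pa²(3L − a)/(6EI) = 78.89/EI
Tip deflection under a unit load at B: L³/(3EI) = 9/EI.
Compatibility at B: δ_0 − R_B·δ_{BB} = 0, so R_B = 78.89/9 = 8.766 kN.
Moment equilibrium about A: M_A = Σ(load moments about A) − R_B·L = 76.5 − 8.766×3 = 50.2 kN·m.

M_A = 50.2 kN·m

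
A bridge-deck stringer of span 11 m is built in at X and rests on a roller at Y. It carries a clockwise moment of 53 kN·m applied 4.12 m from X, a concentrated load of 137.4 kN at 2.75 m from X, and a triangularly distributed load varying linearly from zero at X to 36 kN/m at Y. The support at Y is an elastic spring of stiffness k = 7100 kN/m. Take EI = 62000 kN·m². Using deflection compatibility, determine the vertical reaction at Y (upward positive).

R_Y = 122.7 kN

Remove the prop at Y; the released (primary) structure is a cantilever built in at X.
Downward deflection at the released point Y due to the loads:
  clockwise couple 53 at a = 4.12: M₀a(2L − a)/(2EI) = 1952/EI
  point load 137.4 at a = 2.75: Pa²(3L − a)/(6EI) = 5239/EI
  triangular load, peak 36 at the free end: 11w₀L⁴/(120EI) = 48315/EI
  δ_0 = 55506/EI
Flexibility coefficient — unit upward force at Y: δ_{YY} = L³/(3EI) = 443.7/EI.
With EI = 62000 kN·m²: δ_0 = 0.89526 m and δ_{YY} = 0.007156 m/kN.
Compatibility — the spring shortens by R_Y/k under the reaction it provides: δ_0 − R_Y·δ_{YY} = R_Y/k. With 1/k = 0.000141 m/kN, R_Y = δ_0 / (δ_{YY} + 1/k) = 0.89526 / (0.007156 + 0.000141) = 122.7 kN.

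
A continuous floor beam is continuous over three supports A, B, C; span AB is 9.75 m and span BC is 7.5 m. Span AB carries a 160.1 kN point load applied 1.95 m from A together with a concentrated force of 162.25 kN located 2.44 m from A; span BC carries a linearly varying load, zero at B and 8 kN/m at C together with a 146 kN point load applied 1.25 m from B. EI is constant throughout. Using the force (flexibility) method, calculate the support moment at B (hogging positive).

M_B = 261.6 kN·m

Insert a hinge at B; M_B is the redundant, and each span becomes simply supported.
Discontinuity in slope at B on the released structure — sum the simple-span end rotations:
  span AB: point load 160.1 at a = 1.95: Pab(L + a)/(6LEI) = 487/EI
  span AB: point load 162.25 at a = 2.44: Pab(L + a)/(6LEI) = 603/EI
  span BC: triangular load, peak 8: 7w₀L³/(360EI) = 65.62/EI
  span BC: point load 146 at a = 1.25: Pab(L + b)/(6LEI) = 348.5/EI
  relative rotation θ_0 = (1090 + 414.1)/EI = 1504/EI
A unit hogging moment at B produces rotation L₁/(3EI) + L₂/(3EI) = 5.75/EI.
Compatibility: M_B·(L₁+L₂)/(3EI) = θ_0, giving M_B = 261.6 kN·m (hogging).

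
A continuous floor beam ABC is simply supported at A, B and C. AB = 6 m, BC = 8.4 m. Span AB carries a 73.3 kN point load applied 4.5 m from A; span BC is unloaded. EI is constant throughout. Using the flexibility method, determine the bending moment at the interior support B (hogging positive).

Insert a hinge at B; M_B is the redundant, and each span becomes simply supported.
End slopes at the hinge B, treating each span as simply supported:
  span AB: point load 73.3 at a = 4.5: Pab(L + a)/(6LEI) = 144.3/EI
  relative rotation θ_0 = (144.3 + 0)/EI = 144.3/EI
A unit hogging moment at B produces rotation L₁/(3EI) + L₂/(3EI) = 4.8/EI.
Slope continuity at B: θ_0 = M_B·4.8/EI, so M_B = 144.3/4.8 = 30.06 kN·m (hogging).

M_B = 30.06 kN·m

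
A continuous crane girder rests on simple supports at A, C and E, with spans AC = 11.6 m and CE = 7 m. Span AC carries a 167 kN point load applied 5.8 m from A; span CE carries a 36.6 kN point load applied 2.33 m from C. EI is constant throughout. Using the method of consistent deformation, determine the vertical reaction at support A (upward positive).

R_A = 62.43 kN

Take M_C as the redundant. Released structure: two simple spans AC and CE with a hinge at C.
End slopes at the hinge C, treating each span as simply supported:
  span AC: point load 167 at a = 5.8: Pab(L + a)/(6LEI) = 1404/EI
  span CE: point load 36.6 at a = 2.33: Pab(L + b)/(6LEI) = 110.7/EI
  relative rotation θ_0 = (1404 + 110.7)/EI = 1515/EI
A unit hogging moment at C produces rotation L₁/(3EI) + L₂/(3EI) = 6.2/EI.
Slope continuity at C: θ_0 = M_C·6.2/EI, so M_C = 1515/6.2 = 244.4 kN·m (hogging).
Span AC, ΣM about A with M_C applied at C: R_C^{AC}·11.6 = 968.6 + 244.4, so R_C^{AC} = 104.6 kN and R_A = 167 − 104.6 = 62.43 kN.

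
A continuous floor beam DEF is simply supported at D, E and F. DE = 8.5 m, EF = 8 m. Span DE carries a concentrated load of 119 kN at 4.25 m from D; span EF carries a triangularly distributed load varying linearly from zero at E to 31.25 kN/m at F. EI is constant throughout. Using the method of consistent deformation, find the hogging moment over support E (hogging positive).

Take M_E as the redundant. Released structure: two simple spans DE and EF with a hinge at E.
End slopes at the hinge E, treating each span as simply supported:
  span DE: point load 119 at a = 4.25: Pab(L + a)/(6LEI) = 537.4/EI
  span EF: triangular load, peak 31.25: 7w₀L³/(360EI) = 311.1/EI
  relative rotation θ_0 = (537.4 + 311.1)/EI = 848.5/EI
A unit hogging moment at E produces rotation L₁/(3EI) + L₂/(3EI) = 5.5/EI.
Slope continuity at E: θ_0 = M_E·5.5/EI, so M_E = 848.5/5.5 = 154.3 kN·m (hogging).

M_E = 154.3 kN·m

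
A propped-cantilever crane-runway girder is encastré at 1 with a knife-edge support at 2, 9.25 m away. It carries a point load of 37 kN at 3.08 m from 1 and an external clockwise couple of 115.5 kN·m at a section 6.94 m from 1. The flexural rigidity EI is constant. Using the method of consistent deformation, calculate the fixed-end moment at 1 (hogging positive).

M_1 = 16.41 kN·m

Take the reaction at 2 as the redundant and release it; the primary structure is a cantilever fixed at 1.
Free-end deflection of the primary structure under the applied loading (downward +):
  point load 37 at a = 3.08: Pa²(3L − a)/(6EI) = 1443/EI
  clockwise couple 115.5 at a = 6.94: M₀a(2L − a)/(2EI) = 4633/EI
  δ_0 = 6076/EI
Flexibility coefficient — unit upward force at 2: δ_{22} = L³/(3EI) = 263.8/EI.
The prop prevents deflection at 2: R_2 = δ_0/δ_{22} = 6076/263.8 = 23.03 kN.
Moment equilibrium about 1: M_1 = Σ(load moments about 1) − R_2·L = 229.5 − 23.03×9.25 = 16.41 kN·m.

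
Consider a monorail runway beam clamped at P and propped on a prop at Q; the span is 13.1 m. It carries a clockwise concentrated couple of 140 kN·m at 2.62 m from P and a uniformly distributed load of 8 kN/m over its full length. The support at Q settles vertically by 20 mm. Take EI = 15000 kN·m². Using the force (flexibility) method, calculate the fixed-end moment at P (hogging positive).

M_P = 241.3 kN·m

Take the reaction at Q as the redundant and release it; the primary structure is a cantilever fixed at P.
Deflection at Q on the released cantilever, summing each load's contribution:
  clockwise couple 140 at a = 2.62: M₀a(2L − a)/(2EI) = 4325/EI
  UDL 8: wL⁴/(8EI) = 29450/EI
  δ_0 = 33775/EI
Flexibility coefficient — unit upward force at Q: δ_{QQ} = L³/(3EI) = 749.4/EI.
With EI = 15000 kN·m²: δ_0 = 2.2516 m and δ_{QQ} = 0.049958 m/kN.
Compatibility — the beam at Q must follow the support down by 0.02 m: δ_0 − R_Q·δ_{QQ} = 0.02, so R_Q = (2.2516 − 0.02)/0.049958 = 44.67 kN.
Moment equilibrium about P: M_P = Σ(load moments about P) − R_Q·L = 826.4 − 44.67×13.1 = 241.3 kN·m.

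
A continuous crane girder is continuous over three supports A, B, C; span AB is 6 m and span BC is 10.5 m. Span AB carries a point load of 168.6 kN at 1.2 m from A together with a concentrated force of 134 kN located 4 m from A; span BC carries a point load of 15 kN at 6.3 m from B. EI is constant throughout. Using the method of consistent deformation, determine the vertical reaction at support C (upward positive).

Take M_B as the redundant. Released structure: two simple spans AB and BC with a hinge at B.
Rotations at B on the released spans (each span's end-slope, ×1/EI):
  span AB: point load 168.6 at a = 1.2: Pab(L + a)/(6LEI) = 194.2/EI
  span AB: point load 134 at a = 4: Pab(L + a)/(6LEI) = 297.8/EI
  span BC: point load 15 at a = 6.3: Pab(L + b)/(6LEI) = 92.61/EI
  relative rotation θ_0 = (492 + 92.61)/EI = 584.6/EI
A unit hogging moment at B produces rotation L₁/(3EI) + L₂/(3EI) = 5.5/EI.
Slope continuity at B: θ_0 = M_B·5.5/EI, so M_B = 584.6/5.5 = 106.3 kN·m (hogging).
Span BC, ΣM about C: R_B^{BC}·10.5 = 63 + 106.3, so R_B^{BC} = 16.12 kN and R_C = 15 − 16.12 = -1.123 kN.

R_C = -1.123 kN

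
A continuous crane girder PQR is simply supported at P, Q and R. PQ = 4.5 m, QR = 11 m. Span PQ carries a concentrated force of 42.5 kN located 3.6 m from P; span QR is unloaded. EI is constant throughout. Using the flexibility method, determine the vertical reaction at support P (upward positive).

R_P = 6.723 kN

Insert a hinge at Q; M_Q is the redundant, and each span becomes simply supported.
Rotations at Q on the released spans (each span's end-slope, ×1/EI):
  span PQ: point load 42.5 at a = 3.6: Pab(L + a)/(6LEI) = 41.31/EI
  relative rotation θ_0 = (41.31 + 0)/EI = 41.31/EI
A unit hogging moment at Q produces rotation L₁/(3EI) + L₂/(3EI) = 5.167/EI.
Slope continuity at Q: θ_0 = M_Q·5.167/EI, so M_Q = 41.31/5.167 = 7.995 kN·m (hogging).
Span PQ, ΣM about P with M_Q applied at Q: R_Q^{PQ}·4.5 = 153 + 7.995, so R_Q^{PQ} = 35.78 kN and R_P = 42.5 − 35.78 = 6.723 kN.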